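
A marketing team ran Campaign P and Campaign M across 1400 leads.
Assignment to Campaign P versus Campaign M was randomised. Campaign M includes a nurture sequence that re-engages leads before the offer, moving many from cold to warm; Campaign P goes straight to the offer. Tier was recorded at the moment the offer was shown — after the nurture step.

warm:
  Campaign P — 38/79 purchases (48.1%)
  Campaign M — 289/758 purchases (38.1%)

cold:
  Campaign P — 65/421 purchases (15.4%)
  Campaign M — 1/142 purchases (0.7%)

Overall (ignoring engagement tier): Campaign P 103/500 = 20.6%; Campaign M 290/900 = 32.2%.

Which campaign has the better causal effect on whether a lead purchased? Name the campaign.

Engagement tier here is a post-treatment variable shaped by the campaign; conditioning on it would introduce bias rather than remove it. The overall comparison is the causal one.
Pooled: Campaign P 20.6% vs Campaign M 32.2%; Campaign M is higher overall.

Campaign M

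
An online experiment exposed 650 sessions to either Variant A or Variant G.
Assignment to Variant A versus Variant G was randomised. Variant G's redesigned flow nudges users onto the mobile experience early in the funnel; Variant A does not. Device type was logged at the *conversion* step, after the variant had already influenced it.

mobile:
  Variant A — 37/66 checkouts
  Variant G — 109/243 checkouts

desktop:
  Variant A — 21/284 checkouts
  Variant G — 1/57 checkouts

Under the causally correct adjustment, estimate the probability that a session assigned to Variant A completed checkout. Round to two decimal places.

0.17

The device type-specific comparison favours Variant A throughout, but the pooled figures favour Variant G. The question is whether to condition on device type.
Device type is recorded after the variant and is itself shifted by it — it sits on the causal path from variant to outcome. Conditioning on a mediator would strip out part of the effect we want; the pooled comparison gives the total causal effect.
So P(outcome | do(Variant A)) is just the pooled rate for Variant A: 58/350 = 0.166.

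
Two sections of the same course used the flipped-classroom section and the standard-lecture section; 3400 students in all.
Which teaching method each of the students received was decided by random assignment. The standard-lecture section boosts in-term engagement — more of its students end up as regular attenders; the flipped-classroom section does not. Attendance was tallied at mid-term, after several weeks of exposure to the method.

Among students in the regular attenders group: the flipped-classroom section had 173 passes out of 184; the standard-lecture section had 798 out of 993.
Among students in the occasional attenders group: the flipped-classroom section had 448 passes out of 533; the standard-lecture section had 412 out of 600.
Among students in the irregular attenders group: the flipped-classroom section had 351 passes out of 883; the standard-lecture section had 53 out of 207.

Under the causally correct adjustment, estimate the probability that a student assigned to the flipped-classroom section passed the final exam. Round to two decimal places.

Mid-term attendance is recorded after the teaching method and is itself shifted by it — it sits on the causal path from teaching method to outcome. Conditioning on a mediator would strip out part of the effect we want; the pooled comparison gives the total causal effect.
So P(outcome | do(the flipped-classroom section)) is just the pooled rate for the flipped-classroom section: 972/1600 = 0.608.

0.61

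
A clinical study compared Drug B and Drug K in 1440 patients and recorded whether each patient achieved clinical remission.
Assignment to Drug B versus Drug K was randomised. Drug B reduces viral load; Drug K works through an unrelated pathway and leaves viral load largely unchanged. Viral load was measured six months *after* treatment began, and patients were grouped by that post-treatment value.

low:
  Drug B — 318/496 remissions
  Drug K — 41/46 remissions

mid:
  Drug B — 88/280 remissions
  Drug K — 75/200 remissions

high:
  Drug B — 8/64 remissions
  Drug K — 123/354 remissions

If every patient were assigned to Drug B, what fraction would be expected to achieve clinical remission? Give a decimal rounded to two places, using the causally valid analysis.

The stratified and pooled comparisons disagree (Drug K wins within each viral load; Drug B wins overall), so the answer turns on the causal role of viral load.
Because the drug influences viral load, viral load is a post-treatment mediator, not a confounder. Stratifying on it would bias the estimate; the causal effect is the crude pooled difference.
So P(outcome | do(Drug B)) is just the pooled rate for Drug B: 414/840 = 0.493.

0.49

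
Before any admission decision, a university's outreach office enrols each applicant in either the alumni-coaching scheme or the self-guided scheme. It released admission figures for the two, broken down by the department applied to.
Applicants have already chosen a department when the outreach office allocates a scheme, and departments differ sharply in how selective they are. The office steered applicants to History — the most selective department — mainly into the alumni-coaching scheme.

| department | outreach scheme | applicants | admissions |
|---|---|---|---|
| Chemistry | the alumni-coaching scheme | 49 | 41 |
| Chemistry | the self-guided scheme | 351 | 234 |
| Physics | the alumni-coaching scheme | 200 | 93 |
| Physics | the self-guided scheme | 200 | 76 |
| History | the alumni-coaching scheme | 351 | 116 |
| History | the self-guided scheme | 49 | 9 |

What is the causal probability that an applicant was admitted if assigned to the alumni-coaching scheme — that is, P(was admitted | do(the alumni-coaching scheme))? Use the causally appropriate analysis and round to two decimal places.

Department differs across outreach schemes for reasons unrelated to any effect of the outreach scheme itself, and it separately predicts the outcome — a classic confounder. We must compare within department levels.
Standardising the alumni-coaching scheme to the population department mix: 0.333·41/49 + 0.333·93/200 + 0.333·116/351 = 0.544.

0.54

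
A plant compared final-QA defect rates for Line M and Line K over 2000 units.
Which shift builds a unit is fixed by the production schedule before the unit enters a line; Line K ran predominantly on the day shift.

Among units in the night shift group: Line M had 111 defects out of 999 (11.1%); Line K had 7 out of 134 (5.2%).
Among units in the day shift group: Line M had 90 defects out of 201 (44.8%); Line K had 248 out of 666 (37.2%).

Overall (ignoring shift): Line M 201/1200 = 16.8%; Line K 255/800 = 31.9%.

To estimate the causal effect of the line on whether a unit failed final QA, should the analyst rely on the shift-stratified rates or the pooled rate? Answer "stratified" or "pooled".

stratified

Since shift is a pre-existing factor (not a product of the line) and it affects the outcome on its own, it is a confounder. The stratified rates, not the pooled rate, identify the causal effect.
Within each level — night shift: 11.1% vs 5.2%; day shift: 44.8% vs 37.2% — Line K is lower every time.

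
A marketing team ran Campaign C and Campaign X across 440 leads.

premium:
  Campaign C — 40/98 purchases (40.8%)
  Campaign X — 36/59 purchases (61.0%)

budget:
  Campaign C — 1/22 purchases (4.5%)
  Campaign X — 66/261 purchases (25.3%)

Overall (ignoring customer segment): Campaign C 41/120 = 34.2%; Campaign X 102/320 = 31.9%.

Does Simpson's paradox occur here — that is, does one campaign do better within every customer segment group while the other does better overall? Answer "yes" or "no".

Within each customer segment level (premium 40.8% vs 61.0%; budget 4.5% vs 25.3%), Campaign X has the higher rate every time. Pooled: 34.2% vs 31.9% — Campaign C has the higher rate overall. The two comparisons disagree.

yes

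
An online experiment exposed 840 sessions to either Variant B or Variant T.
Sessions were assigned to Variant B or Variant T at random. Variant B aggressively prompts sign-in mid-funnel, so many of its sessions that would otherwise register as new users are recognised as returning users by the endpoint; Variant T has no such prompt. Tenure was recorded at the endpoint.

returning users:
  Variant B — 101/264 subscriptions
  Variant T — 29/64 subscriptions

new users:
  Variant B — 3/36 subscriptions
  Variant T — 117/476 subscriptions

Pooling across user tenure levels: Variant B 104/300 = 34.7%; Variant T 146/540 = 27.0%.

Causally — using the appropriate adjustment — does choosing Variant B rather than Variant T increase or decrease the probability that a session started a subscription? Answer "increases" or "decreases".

Because the variant influences user tenure, user tenure is a post-treatment mediator, not a confounder. Stratifying on it would bias the estimate; the causal effect is the crude pooled difference.
Pooled: Variant B 34.7% vs Variant T 27.0%; Variant B is higher overall.

increases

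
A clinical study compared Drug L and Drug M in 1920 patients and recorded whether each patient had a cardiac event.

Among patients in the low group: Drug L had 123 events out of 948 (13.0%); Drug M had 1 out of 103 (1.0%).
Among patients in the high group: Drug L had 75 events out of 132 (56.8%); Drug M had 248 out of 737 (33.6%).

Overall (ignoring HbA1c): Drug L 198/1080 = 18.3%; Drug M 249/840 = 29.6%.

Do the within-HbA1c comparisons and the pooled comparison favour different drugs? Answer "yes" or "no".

yes

Within each HbA1c level (low 13.0% vs 1.0%; high 56.8% vs 33.6%), Drug M has the lower rate every time. Pooled: 18.3% vs 29.6% — Drug L has the lower rate overall. The two comparisons disagree.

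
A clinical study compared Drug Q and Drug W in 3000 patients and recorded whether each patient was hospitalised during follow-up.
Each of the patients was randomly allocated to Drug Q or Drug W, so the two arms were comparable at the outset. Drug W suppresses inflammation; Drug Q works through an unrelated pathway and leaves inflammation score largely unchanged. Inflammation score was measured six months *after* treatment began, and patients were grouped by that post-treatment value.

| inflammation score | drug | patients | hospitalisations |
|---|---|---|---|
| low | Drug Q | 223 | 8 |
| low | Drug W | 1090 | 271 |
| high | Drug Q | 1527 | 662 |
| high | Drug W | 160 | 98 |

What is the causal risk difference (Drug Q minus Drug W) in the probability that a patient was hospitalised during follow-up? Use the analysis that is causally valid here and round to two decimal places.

+0.09

Inflammation score is recorded after the drug and is itself shifted by it — it sits on the causal path from drug to outcome. Conditioning on a mediator would strip out part of the effect we want; the pooled comparison gives the total causal effect.
The causal difference is the pooled difference: 0.383 − 0.295 = +0.088.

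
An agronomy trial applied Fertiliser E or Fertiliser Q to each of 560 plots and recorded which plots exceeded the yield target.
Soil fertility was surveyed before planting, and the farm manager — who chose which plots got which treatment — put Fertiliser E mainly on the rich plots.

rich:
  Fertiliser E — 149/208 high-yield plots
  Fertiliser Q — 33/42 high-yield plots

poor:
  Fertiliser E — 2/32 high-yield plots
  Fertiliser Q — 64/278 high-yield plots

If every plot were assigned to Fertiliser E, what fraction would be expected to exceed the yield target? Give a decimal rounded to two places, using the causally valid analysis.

Soil fertility is set before the fertiliser has any effect — it is not caused by the fertiliser — and it independently drives the outcome. That makes it a confounder, so the causal comparison is within soil fertility levels.
Standardising Fertiliser E to the population soil fertility mix: 0.446·149/208 + 0.554·2/32 = 0.354.

0.35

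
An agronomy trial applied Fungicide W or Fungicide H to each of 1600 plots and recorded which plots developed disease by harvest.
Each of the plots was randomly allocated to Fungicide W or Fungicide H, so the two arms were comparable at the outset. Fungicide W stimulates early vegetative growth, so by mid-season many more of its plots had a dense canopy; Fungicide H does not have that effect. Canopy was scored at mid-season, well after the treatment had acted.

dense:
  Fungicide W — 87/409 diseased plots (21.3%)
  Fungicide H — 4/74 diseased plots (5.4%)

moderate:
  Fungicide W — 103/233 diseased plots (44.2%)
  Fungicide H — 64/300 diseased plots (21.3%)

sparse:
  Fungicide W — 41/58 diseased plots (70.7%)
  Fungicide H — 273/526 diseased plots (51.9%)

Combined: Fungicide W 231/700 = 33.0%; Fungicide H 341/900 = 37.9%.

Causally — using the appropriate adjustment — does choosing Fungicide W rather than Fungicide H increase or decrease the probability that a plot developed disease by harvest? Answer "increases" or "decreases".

decreases

Mid-season canopy lies on the pathway fungicide → mid-season canopy → outcome, so adjusting for it blocks the indirect effect. For the total causal effect of fungicide, use the unadjusted pooled rates.
Pooled: Fungicide W 33.0% vs Fungicide H 37.9%; Fungicide W is lower overall.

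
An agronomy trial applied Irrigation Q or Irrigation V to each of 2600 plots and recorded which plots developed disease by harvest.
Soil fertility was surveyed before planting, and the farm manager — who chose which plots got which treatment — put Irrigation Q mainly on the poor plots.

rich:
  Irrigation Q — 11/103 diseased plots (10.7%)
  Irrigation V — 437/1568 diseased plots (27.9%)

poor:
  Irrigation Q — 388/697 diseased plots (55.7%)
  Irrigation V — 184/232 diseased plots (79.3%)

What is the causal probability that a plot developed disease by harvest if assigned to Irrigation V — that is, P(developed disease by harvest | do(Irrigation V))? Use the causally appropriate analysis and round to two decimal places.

0.46

Nothing the irrigation does changes soil fertility; the imbalance is an allocation artefact. With soil fertility also predicting the outcome, the pooled figure is confounded, and the within-stratum comparison is the causal one.
Standardising Irrigation V to the population soil fertility mix: 0.643·437/1568 + 0.357·184/232 = 0.462.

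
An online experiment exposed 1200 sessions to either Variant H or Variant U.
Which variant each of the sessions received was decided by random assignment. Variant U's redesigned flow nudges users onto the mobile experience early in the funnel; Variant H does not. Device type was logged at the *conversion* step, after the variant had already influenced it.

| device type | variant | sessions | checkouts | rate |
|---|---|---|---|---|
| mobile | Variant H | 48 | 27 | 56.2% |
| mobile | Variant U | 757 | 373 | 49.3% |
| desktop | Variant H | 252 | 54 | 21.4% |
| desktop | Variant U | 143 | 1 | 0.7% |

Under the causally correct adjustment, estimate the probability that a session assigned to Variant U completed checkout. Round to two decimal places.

The stratified and pooled comparisons disagree (Variant H wins within each device type; Variant U wins overall), so the answer turns on the causal role of device type.
Because the variant influences device type, device type is a post-treatment mediator, not a confounder. Stratifying on it would bias the estimate; the causal effect is the crude pooled difference.
So P(outcome | do(Variant U)) is just the pooled rate for Variant U: 374/900 = 0.416.

0.42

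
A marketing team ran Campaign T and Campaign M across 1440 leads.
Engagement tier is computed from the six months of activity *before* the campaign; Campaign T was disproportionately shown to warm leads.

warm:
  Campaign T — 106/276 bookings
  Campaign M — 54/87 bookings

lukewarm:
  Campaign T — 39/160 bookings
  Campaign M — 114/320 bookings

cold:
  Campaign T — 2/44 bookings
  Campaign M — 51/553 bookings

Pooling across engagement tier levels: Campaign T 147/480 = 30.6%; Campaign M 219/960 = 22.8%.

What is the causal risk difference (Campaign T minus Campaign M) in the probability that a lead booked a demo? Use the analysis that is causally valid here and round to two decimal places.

Campaign M is higher inside every engagement tier stratum but Campaign T is higher in aggregate. Whether to stratify depends on how engagement tier relates to the campaign.
Here engagement tier is a common cause — it drives both which campaign a case falls under and the outcome. The crude comparison mixes populations; the stratum-specific rates are the causally relevant ones.
Adjusting over the population distribution of engagement tier: 0.252·(0.384−0.621) + 0.333·(0.244−0.356) + 0.415·(0.045−0.092) = -0.117.

-0.12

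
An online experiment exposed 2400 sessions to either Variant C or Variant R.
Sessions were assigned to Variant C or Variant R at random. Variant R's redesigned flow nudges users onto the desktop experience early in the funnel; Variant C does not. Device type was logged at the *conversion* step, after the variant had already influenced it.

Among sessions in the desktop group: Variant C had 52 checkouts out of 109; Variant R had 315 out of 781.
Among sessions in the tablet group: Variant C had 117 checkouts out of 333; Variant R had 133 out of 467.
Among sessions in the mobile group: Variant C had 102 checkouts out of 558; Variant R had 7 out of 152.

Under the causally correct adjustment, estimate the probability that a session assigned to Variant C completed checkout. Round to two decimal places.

Because the variant influences device type, device type is a post-treatment mediator, not a confounder. Stratifying on it would bias the estimate; the causal effect is the crude pooled difference.
So P(outcome | do(Variant C)) is just the pooled rate for Variant C: 271/1000 = 0.271.

0.27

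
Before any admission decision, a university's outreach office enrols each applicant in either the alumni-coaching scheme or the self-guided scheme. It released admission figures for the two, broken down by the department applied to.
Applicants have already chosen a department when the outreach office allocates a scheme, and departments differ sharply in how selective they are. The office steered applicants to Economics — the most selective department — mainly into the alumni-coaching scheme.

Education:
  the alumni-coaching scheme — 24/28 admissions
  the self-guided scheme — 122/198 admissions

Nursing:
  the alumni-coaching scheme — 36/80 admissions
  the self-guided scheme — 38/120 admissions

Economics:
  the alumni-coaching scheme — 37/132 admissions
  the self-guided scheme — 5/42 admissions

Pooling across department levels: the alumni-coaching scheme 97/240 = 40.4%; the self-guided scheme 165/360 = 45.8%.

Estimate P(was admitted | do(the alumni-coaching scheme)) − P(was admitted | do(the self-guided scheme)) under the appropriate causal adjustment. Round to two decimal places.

+0.18

The department-specific comparison favours the alumni-coaching scheme throughout, but the pooled figures favour the self-guided scheme. The question is whether to condition on department.
Department differs across outreach schemes for reasons unrelated to any effect of the outreach scheme itself, and it separately predicts the outcome — a classic confounder. We must compare within department levels.
Adjusting over the population distribution of department: 0.377·(0.857−0.616) + 0.333·(0.450−0.317) + 0.290·(0.280−0.119) = +0.182.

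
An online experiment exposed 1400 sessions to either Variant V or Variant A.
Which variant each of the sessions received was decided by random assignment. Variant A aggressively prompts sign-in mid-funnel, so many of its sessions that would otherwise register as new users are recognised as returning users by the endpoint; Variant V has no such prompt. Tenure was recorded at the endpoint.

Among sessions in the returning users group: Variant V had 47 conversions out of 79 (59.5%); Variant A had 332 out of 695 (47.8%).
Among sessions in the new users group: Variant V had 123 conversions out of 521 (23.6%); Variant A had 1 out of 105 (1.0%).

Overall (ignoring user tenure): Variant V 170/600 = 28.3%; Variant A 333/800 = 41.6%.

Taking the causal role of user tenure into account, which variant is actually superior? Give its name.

User tenure is downstream of the variant. One should not condition on a consequence of treatment, so the overall rates are the right comparison.
Pooled: Variant V 28.3% vs Variant A 41.6%; Variant A is higher overall.

Variant A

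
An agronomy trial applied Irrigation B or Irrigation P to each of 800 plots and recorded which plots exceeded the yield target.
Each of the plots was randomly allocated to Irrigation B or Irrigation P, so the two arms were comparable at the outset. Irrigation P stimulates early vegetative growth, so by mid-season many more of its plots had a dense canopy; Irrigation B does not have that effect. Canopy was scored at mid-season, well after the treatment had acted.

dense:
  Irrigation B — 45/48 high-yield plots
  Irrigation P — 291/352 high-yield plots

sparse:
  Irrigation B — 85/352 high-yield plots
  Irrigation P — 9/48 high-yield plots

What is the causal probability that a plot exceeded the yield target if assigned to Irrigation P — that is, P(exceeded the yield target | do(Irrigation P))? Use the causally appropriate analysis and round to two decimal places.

Irrigation B is higher inside every mid-season canopy stratum but Irrigation P is higher in aggregate. Whether to stratify depends on how mid-season canopy relates to the irrigation.
Mid-season canopy lies on the pathway irrigation → mid-season canopy → outcome, so adjusting for it blocks the indirect effect. For the total causal effect of irrigation, use the unadjusted pooled rates.
So P(outcome | do(Irrigation P)) is just the pooled rate for Irrigation P: 300/400 = 0.750.

0.75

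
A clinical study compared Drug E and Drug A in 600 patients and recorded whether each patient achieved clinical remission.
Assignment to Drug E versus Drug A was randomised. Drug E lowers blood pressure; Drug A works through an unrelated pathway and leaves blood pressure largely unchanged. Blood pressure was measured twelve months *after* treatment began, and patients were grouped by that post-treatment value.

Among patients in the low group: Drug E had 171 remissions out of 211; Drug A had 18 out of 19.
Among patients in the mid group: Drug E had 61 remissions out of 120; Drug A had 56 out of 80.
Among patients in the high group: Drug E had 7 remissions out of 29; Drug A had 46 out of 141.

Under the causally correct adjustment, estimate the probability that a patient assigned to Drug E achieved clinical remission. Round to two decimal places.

0.66

Drug A is higher inside every blood pressure stratum but Drug E is higher in aggregate. Whether to stratify depends on how blood pressure relates to the drug.
The distribution of blood pressure is itself part of what the drug does — it is an intermediate outcome. Holding it fixed would remove that part of the effect; the total effect is the pooled difference.
So P(outcome | do(Drug E)) is just the pooled rate for Drug E: 239/360 = 0.664.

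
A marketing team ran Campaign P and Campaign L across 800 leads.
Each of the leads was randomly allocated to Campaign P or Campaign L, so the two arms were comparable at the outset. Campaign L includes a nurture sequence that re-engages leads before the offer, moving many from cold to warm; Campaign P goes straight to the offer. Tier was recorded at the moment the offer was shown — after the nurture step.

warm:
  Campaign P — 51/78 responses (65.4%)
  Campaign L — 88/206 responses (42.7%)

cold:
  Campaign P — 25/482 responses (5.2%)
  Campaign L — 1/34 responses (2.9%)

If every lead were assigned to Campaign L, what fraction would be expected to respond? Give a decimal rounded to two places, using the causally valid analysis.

0.37

Within every engagement tier level Campaign P has the higher rate, yet pooled Campaign L does — Simpson's reversal.
Engagement tier is recorded after the campaign and is itself shifted by it — it sits on the causal path from campaign to outcome. Conditioning on a mediator would strip out part of the effect we want; the pooled comparison gives the total causal effect.
So P(outcome | do(Campaign L)) is just the pooled rate for Campaign L: 89/240 = 0.371.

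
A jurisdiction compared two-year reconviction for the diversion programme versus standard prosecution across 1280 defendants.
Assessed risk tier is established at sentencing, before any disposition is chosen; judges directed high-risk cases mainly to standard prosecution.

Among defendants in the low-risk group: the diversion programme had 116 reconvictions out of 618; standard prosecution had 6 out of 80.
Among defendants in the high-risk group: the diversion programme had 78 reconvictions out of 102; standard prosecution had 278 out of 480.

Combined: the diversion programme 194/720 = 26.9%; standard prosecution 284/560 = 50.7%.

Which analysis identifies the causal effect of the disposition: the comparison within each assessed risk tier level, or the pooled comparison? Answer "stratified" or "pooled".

The assessed risk tier-specific comparison favours standard prosecution throughout, but the pooled figures favour the diversion programme. The question is whether to condition on assessed risk tier.
Here assessed risk tier is a common cause — it drives both which disposition a case falls under and the outcome. The crude comparison mixes populations; the stratum-specific rates are the causally relevant ones.
Within each level — low-risk: 18.8% vs 7.5%; high-risk: 76.5% vs 57.9% — standard prosecution is lower every time.

stratified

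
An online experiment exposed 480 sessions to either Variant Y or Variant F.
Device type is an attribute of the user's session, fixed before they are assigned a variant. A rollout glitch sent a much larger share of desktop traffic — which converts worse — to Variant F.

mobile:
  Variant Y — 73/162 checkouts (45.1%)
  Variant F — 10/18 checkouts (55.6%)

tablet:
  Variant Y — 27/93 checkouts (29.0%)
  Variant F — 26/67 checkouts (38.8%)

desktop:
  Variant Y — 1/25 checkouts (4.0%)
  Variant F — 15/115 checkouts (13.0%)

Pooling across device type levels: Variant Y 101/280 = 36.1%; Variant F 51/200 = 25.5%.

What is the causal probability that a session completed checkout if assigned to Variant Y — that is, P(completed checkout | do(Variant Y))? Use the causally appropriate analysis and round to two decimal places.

0.28

Since device type is a pre-existing factor (not a product of the variant) and it affects the outcome on its own, it is a confounder. The stratified rates, not the pooled rate, identify the causal effect.
Standardising Variant Y to the population device type mix: 0.375·73/162 + 0.333·27/93 + 0.292·1/25 = 0.277.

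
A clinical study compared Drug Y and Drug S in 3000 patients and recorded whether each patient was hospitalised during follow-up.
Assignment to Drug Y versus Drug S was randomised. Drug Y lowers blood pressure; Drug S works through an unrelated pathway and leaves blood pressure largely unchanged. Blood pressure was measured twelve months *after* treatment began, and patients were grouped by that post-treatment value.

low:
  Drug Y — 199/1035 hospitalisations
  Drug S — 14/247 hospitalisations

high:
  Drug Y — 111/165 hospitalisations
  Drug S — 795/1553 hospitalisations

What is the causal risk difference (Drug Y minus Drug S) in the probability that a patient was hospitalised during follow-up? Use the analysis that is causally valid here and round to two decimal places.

-0.19

Blood pressure lies on the pathway drug → blood pressure → outcome, so adjusting for it blocks the indirect effect. For the total causal effect of drug, use the unadjusted pooled rates.
The causal difference is the pooled difference: 0.258 − 0.449 = -0.191.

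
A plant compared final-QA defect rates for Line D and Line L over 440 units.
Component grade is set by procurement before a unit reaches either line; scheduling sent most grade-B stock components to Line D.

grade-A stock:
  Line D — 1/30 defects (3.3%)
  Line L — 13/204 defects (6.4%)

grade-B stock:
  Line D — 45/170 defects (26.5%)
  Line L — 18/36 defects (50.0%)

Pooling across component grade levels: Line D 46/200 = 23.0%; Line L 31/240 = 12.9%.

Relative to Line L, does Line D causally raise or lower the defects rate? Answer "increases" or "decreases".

Nothing the line does changes component grade; the imbalance is an allocation artefact. With component grade also predicting the outcome, the pooled figure is confounded, and the within-stratum comparison is the causal one.
Within each level — grade-A stock: 3.3% vs 6.4%; grade-B stock: 26.5% vs 50.0% — Line D is lower every time.

decreases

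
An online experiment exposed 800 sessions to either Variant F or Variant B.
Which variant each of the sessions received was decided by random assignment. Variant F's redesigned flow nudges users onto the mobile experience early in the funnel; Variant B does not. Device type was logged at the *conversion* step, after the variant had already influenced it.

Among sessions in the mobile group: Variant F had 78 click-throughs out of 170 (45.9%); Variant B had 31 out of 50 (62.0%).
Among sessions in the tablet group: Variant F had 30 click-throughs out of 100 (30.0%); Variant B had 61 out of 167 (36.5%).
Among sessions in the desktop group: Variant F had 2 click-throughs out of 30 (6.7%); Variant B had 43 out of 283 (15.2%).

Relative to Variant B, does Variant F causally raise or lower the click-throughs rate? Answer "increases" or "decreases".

The device type-specific comparison favours Variant B throughout, but the pooled figures favour Variant F. The question is whether to condition on device type.
Device type lies on the pathway variant → device type → outcome, so adjusting for it blocks the indirect effect. For the total causal effect of variant, use the unadjusted pooled rates.
Pooled: Variant F 36.7% vs Variant B 27.0%; Variant F is higher overall.

increases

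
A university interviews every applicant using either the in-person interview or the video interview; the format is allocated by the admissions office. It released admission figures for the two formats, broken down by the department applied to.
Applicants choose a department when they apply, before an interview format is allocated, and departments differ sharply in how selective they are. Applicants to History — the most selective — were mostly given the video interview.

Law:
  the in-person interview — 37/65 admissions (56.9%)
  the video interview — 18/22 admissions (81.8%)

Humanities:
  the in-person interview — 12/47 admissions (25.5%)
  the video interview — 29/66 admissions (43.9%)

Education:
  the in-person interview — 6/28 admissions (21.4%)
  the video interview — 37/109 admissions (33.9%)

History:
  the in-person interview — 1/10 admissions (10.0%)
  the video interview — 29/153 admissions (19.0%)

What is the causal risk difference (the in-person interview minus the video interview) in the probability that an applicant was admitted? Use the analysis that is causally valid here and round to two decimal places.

-0.15

The department-specific comparison favours the video interview throughout, but the pooled figures favour the in-person interview. The question is whether to condition on department.
Department is set before the interview format has any effect — it is not caused by the interview format — and it independently drives the outcome. That makes it a confounder, so the causal comparison is within department levels.
Adjusting over the population distribution of department: 0.174·(0.569−0.818) + 0.226·(0.255−0.439) + 0.274·(0.214−0.339) + 0.326·(0.100−0.190) = -0.148.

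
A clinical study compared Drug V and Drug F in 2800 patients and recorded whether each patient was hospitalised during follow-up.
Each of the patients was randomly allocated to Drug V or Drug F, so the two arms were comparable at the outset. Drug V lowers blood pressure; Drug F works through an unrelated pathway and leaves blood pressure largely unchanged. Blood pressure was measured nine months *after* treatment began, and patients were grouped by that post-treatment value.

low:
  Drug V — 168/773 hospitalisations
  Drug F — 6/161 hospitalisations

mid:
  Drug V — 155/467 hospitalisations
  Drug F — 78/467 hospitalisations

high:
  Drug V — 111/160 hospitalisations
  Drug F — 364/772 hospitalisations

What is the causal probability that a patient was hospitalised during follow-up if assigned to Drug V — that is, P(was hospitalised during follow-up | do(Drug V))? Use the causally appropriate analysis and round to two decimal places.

0.31

Within every blood pressure level Drug F has the lower rate, yet pooled Drug V does — Simpson's reversal.
Stratifying would compare drugs among patients the drugs themselves sorted into blood pressure groups — a form of selection on an intermediate. The unconditioned pooled rates give the total causal effect.
So P(outcome | do(Drug V)) is just the pooled rate for Drug V: 434/1400 = 0.310.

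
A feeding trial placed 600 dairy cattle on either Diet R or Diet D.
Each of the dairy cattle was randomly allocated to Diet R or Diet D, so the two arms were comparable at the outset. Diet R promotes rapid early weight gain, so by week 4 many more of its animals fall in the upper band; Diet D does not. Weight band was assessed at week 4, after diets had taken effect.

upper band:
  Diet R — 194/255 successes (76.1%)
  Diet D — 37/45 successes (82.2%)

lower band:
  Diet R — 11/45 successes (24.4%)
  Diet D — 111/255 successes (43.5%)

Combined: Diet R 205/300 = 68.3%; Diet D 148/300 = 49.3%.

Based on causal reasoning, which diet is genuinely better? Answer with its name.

The stratified and pooled comparisons disagree (Diet D wins within each week-4 weight band; Diet R wins overall), so the answer turns on the causal role of week-4 weight band.
Week-4 weight band is recorded after the diet and is itself shifted by it — it sits on the causal path from diet to outcome. Conditioning on a mediator would strip out part of the effect we want; the pooled comparison gives the total causal effect.
Pooled: Diet R 68.3% vs Diet D 49.3%; Diet R is higher overall.

Diet R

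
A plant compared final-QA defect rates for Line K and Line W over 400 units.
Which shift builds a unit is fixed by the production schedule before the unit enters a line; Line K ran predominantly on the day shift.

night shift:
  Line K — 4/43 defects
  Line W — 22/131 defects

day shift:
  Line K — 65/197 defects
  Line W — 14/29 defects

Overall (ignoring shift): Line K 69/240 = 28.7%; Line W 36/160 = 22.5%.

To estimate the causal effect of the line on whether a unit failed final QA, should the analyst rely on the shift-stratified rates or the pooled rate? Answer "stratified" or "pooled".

Line K is lower inside every shift stratum but Line W is lower in aggregate. Whether to stratify depends on how shift relates to the line.
Shift satisfies the back-door criterion: it is not a descendant of the line, and it blocks the spurious path from line to outcome. Adjusting for it (i.e., using the within-shift rates) gives the causal effect.
Within each level — night shift: 9.3% vs 16.8%; day shift: 33.0% vs 48.3% — Line K is lower every time.

stratified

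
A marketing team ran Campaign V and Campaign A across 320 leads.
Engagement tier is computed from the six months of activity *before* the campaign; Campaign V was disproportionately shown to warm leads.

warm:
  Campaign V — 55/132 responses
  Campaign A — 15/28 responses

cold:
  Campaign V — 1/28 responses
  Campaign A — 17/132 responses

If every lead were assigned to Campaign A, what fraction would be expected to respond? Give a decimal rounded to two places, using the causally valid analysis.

Since engagement tier is a pre-existing factor (not a product of the campaign) and it affects the outcome on its own, it is a confounder. The stratified rates, not the pooled rate, identify the causal effect.
Standardising Campaign A to the population engagement tier mix: 0.500·15/28 + 0.500·17/132 = 0.332.

0.33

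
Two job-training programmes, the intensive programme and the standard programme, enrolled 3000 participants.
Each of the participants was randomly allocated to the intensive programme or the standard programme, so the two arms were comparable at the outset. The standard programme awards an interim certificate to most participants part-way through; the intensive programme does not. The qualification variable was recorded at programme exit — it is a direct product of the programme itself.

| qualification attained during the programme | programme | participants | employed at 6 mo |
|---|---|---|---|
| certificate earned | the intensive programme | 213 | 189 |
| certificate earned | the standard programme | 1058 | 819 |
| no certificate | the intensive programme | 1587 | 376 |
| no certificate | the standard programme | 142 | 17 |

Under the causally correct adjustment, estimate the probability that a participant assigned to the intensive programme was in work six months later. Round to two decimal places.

0.31

Within every qualification attained during the programme level the intensive programme has the higher rate, yet pooled the standard programme does — Simpson's reversal.
The distribution of qualification attained during the programme is itself part of what the programme does — it is an intermediate outcome. Holding it fixed would remove that part of the effect; the total effect is the pooled difference.
So P(outcome | do(the intensive programme)) is just the pooled rate for the intensive programme: 565/1800 = 0.314.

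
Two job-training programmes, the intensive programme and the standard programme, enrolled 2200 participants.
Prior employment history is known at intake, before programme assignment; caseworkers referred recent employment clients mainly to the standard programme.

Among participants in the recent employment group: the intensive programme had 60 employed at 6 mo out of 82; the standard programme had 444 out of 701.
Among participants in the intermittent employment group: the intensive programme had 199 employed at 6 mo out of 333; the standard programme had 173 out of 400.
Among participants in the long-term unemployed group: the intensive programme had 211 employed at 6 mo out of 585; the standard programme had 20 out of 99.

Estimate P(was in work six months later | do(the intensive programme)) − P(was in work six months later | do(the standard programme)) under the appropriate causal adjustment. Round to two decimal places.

+0.14

The imbalance in prior employment history arose from how participants were allocated, not from anything the programme did; and prior employment history independently affects the outcome. The pooled gap is confounded — condition on prior employment history.
Adjusting over the population distribution of prior employment history: 0.356·(0.732−0.633) + 0.333·(0.598−0.432) + 0.311·(0.361−0.202) = +0.139.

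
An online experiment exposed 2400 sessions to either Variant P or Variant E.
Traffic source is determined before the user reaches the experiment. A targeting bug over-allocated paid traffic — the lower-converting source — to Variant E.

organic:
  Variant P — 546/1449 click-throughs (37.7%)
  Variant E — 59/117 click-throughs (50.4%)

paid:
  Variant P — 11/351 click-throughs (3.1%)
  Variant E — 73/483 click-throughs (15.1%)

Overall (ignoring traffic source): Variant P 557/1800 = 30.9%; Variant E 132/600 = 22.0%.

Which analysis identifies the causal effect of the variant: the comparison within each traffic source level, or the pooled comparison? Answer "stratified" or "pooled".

stratified

The traffic source-specific comparison favours Variant E throughout, but the pooled figures favour Variant P. The question is whether to condition on traffic source.
Here traffic source is a common cause — it drives both which variant a case falls under and the outcome. The crude comparison mixes populations; the stratum-specific rates are the causally relevant ones.
Within each level — organic: 37.7% vs 50.4%; paid: 3.1% vs 15.1% — Variant E is higher every time.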